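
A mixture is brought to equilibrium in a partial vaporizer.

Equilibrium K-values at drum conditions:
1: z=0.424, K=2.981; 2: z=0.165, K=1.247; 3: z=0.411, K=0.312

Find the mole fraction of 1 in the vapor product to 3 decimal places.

y_1 = 0.616

Newton iteration, ψ⁰ = 0.5:
  ψ = 0.500: g = 0.0272, g' = -0.880 → ψ = 0.531
Converged at ψ = 0.531.
Compositions from xᵢ = zᵢ/(1+ψ(Kᵢ−1)), yᵢ = Kᵢxᵢ:
  1: x = 0.207, y = 0.616
  2: x = 0.146, y = 0.182
  3: x = 0.647, y = 0.202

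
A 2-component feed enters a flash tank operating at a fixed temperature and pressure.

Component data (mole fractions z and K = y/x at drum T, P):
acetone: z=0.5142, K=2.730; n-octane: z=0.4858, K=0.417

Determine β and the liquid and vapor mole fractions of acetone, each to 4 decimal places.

β = 0.6012, x_acetone = 0.2521, y_acetone = 0.6881

Material balance + equilibrium reduce to Σ zᵢ(Kᵢ−1)/(1+β(Kᵢ−1)) = 0.
Feasibility: ΣzᵢKᵢ = 1.6063, Σzᵢ/Kᵢ = 1.3533 — both > 1, two phases present.
Binary case is linear: z₁(K₁−1)(1+β(K₂−1)) + z₂(K₂−1)(1+β(K₁−1)) = 0
⇒ β = [z₁(K₁−1)+z₂(K₂−1)] / [−(K₁−1)(K₂−1)] = 0.60634/1.00859 = 0.6012
Compositions from xᵢ = zᵢ/(1+β(Kᵢ−1)), yᵢ = Kᵢxᵢ:
  acetone: x = 0.2521, y = 0.6881
  n-octane: x = 0.7479, y = 0.3119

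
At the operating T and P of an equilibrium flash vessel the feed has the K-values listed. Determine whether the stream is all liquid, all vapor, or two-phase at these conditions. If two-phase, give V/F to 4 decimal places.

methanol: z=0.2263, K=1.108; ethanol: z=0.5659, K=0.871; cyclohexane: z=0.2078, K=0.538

all liquid

ΣzᵢKᵢ = 0.8554; Σzᵢ/Kᵢ = 1.2402.
Since ΣzᵢKᵢ < 1 the mixture is below its bubble point — single liquid phase.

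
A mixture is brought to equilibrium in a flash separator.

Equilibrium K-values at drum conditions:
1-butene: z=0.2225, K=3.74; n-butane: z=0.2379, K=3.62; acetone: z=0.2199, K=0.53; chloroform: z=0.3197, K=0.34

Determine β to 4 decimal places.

β = 0.5788

Material balance + equilibrium reduce to Σ zᵢ(Kᵢ−1)/(1+β(Kᵢ−1)) = 0.
Check two-phase: ΣzᵢKᵢ = 1.9186 > 1 and Σzᵢ/Kᵢ = 1.4804 > 1, so g(0) = 0.9186 > 0 and g(1) = -0.4804 < 0.
Iterate (Newton) starting at β = 0.4:
  β = 0.4000: g = 0.18124, g' = -1.1003 → β = 0.5647
  β = 0.5647: g = 0.01364, g' = -0.9670 → β = 0.5788
Converged at β = 0.5788.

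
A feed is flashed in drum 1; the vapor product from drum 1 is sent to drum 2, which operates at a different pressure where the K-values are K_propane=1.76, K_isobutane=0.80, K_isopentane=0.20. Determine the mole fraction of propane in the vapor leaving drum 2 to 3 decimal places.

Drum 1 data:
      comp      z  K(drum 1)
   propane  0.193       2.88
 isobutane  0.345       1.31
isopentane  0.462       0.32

y_propane (drum 2) = 0.600

Drum 1:
Iterate (Newton) starting at ψ₁ = 0.5:
  ψ₁ = 0.500: g = -0.1964, g' = -0.697 → ψ₁ = 0.218
  ψ₁ = 0.218: g = -0.0113, g' = -0.667 → ψ₁ = 0.201
Converged at ψ₁ = 0.201.
Drum-1 compositions:
  propane: x = 0.140, y = 0.403
  isobutane: x = 0.325, y = 0.425
  isopentane: x = 0.535, y = 0.171
Drum-2 feed = drum-1 vapor: z₂ = (0.4033, 0.4254, 0.1713).
Drum 2:
Material balance + equilibrium reduce to Σ zᵢ(Kᵢ−1)/(1+ψ₂(Kᵢ−1)) = 0.
g(0) = ΣzᵢKᵢ − 1 = 0.084 and g(1) = 1 − Σzᵢ/Kᵢ = -0.617, so a root lies in (0, 1).
Newton–Raphson from ψ₂ = 0.31:
  ψ₂ = 0.310: g = -0.0248, g' = -0.366 → ψ₂ = 0.242
  ψ₂ = 0.242: g = -0.0005, g' = -0.354 → ψ₂ = 0.241
Converged at ψ₂ = 0.241.
  propane: x = 0.341, y = 0.600
  isobutane: x = 0.447, y = 0.358
  isopentane: x = 0.212, y = 0.042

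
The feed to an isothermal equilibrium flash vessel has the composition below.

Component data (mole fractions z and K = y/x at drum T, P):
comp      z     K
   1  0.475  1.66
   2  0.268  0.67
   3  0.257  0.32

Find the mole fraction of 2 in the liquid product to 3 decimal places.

Material balance + equilibrium reduce to Σ zᵢ(Kᵢ−1)/(1+β(Kᵢ−1)) = 0.
g(0) = ΣzᵢKᵢ − 1 = 0.050 and g(1) = 1 − Σzᵢ/Kᵢ = -0.489, so a root lies in (0, 1).
Newton iteration, β⁰ = 0.64:
  β = 0.640: g = -0.2011, g' = -0.522 → β = 0.254
  β = 0.254: g = -0.0395, g' = -0.360 → β = 0.145
  β = 0.145: g = -0.0006, g' = -0.351 → β = 0.143
Converged at β = 0.143.
Compositions from xᵢ = zᵢ/(1+β(Kᵢ−1)), yᵢ = Kᵢxᵢ:
  1: x = 0.434, y = 0.720
  2: x = 0.281, y = 0.188
  3: x = 0.285, y = 0.091

x_2 = 0.281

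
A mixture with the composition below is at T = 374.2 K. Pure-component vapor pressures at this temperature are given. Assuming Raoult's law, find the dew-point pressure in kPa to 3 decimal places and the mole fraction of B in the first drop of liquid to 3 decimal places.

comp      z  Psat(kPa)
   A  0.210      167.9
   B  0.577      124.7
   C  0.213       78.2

Pdew = 116.257 kPa, x_B = 0.538

At the dew point ψ → 1, so Σzᵢ/Kᵢ = 1 with Kᵢ = Pᵢˢᵃᵗ/P ⇒ 1/P = Σzᵢ/Pᵢˢᵃᵗ.
1/P = 0.210/167.9 + 0.577/124.7 + 0.213/78.2 = 0.008602 ⇒ P = 116.257 kPa
xᵢ = zᵢP/Pᵢˢᵃᵗ ⇒ x_B = 0.577·116.257/124.7 = 0.538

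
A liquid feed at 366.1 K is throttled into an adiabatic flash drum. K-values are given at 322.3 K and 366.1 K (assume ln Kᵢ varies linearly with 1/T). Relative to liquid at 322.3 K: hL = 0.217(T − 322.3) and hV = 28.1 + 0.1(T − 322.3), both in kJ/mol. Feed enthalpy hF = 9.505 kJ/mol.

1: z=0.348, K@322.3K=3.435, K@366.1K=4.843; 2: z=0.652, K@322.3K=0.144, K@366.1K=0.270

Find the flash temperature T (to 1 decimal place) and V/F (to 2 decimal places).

T = 340.6 K, V/F = 0.21

Adiabatic flash: solve Rachford–Rice at each trial T, then check hF = ψ·hV(T) + (1−ψ)·hL(T).
  T = 322.3 K: K = (3.435, 0.144), RR gives ψ = 0.139, H_out = 3.900 kJ/mol
  T = 366.1 K: K = (4.843, 0.270), RR gives ψ = 0.307, H_out = 16.559 kJ/mol
  T = 344.2 K: K = (4.124, 0.201), RR gives ψ = 0.227, H_out = 10.547 kJ/mol
  T = 333.2 K: K = (3.773, 0.171), RR gives ψ = 0.185, H_out = 7.319 kJ/mol
  T = 338.7 K: K = (3.947, 0.186), RR gives ψ = 0.206, H_out = 8.956 kJ/mol
  T = 341.4 K: K = (4.034, 0.193), RR gives ψ = 0.216, H_out = 9.742 kJ/mol
  T = 340.0 K: K = (3.989, 0.189), RR gives ψ = 0.211, H_out = 9.336 kJ/mol
Linear interpolation between T = 340.0 (H_out = 9.336) and T = 341.4 (H_out = 9.742) on hF = 9.505 gives T ≈ 340.6 K, at which ψ = 0.21.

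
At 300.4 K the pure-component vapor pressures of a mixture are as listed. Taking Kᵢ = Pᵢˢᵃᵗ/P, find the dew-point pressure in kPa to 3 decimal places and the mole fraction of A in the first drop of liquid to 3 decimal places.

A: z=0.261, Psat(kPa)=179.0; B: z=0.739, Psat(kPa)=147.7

Pdew = 154.763 kPa, x_A = 0.226

At the dew point ψ → 1, so Σzᵢ/Kᵢ = 1 with Kᵢ = Pᵢˢᵃᵗ/P ⇒ 1/P = Σzᵢ/Pᵢˢᵃᵗ.
1/P = 0.261/179.0 + 0.739/147.7 = 0.006461 ⇒ P = 154.763 kPa
xᵢ = zᵢP/Pᵢˢᵃᵗ ⇒ x_A = 0.261·154.763/179.0 = 0.226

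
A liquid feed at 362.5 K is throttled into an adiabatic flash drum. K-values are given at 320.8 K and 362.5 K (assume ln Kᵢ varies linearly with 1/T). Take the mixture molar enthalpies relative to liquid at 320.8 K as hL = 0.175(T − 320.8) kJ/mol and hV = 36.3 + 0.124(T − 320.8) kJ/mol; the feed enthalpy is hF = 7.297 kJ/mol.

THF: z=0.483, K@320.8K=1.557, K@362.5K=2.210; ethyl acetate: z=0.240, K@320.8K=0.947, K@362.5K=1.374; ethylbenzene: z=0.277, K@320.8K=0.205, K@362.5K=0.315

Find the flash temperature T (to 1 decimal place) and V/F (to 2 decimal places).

Adiabatic flash: solve Rachford–Rice at each trial T, then check hF = ψ·hV(T) + (1−ψ)·hL(T).
  T = 320.8 K: K = (1.557, 0.947, 0.205), RR gives ψ = 0.108, H_out = 3.928 kJ/mol
  T = 362.5 K: K = (2.210, 1.374, 0.315), RR gives ψ = 0.732, H_out = 32.304 kJ/mol
  T = 341.6 K: K = (1.874, 1.153, 0.257), RR gives ψ = 0.501, H_out = 21.304 kJ/mol
  T = 331.2 K: K = (1.713, 1.048, 0.231), RR gives ψ = 0.340, H_out = 13.979 kJ/mol
  T = 326.0 K: K = (1.634, 0.997, 0.218), RR gives ψ = 0.236, H_out = 9.418 kJ/mol
  T = 323.4 K: K = (1.596, 0.972, 0.211), RR gives ψ = 0.176, H_out = 6.811 kJ/mol
  T = 324.7 K: K = (1.615, 0.985, 0.214), RR gives ψ = 0.207, H_out = 8.146 kJ/mol
Linear interpolation between T = 323.4 (H_out = 6.811) and T = 324.7 (H_out = 8.146) on hF = 7.297 gives T ≈ 323.9 K, at which ψ = 0.19.

T = 323.9 K, V/F = 0.19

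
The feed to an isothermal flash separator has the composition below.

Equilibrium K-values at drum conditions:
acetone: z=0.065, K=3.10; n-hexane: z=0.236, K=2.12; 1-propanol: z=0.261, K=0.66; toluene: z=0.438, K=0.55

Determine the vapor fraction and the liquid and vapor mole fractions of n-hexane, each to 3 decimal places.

ψ = 0.201, x_n-hexane = 0.193, y_n-hexane = 0.409

Newton–Raphson from ψ = 0.41:
  ψ = 0.410: g = -0.0903, g' = -0.396 → ψ = 0.182
  ψ = 0.182: g = 0.0091, g' = -0.494 → ψ = 0.200
  ψ = 0.200: g = 0.0001, g' = -0.481 → ψ = 0.201
Converged at ψ = 0.201.
Compositions from xᵢ = zᵢ/(1+ψ(Kᵢ−1)), yᵢ = Kᵢxᵢ:
  acetone: x = 0.046, y = 0.142
  n-hexane: x = 0.193, y = 0.409
  1-propanol: x = 0.280, y = 0.185
  toluene: x = 0.481, y = 0.265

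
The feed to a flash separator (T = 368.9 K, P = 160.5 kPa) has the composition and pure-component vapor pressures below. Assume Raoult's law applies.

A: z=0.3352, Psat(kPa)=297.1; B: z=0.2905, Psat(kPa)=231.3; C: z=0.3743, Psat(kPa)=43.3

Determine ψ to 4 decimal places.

Raoult's law: Kᵢ = Pᵢˢᵃᵗ/P = Pᵢˢᵃᵗ/160.5.
  K_A = 297.1/160.5 = 1.851090, K_B = 231.3/160.5 = 1.441121, K_C = 43.3/160.5 = 0.269782
Let ψ = V/F and solve Σ zᵢ(Kᵢ−1)/(1+ψ(Kᵢ−1)) = 0.
g(0) = ΣzᵢKᵢ − 1 = 0.1401 and g(1) = 1 − Σzᵢ/Kᵢ = -0.7701, so a root lies in (0, 1).
Iterate (Newton) starting at ψ = 0.5:
  ψ = 0.5000: g = -0.12539, g' = -0.6526 → ψ = 0.3079
  ψ = 0.3079: g = -0.01370, g' = -0.5284 → ψ = 0.2819
  ψ = 0.2819: g = -0.00012, g' = -0.5191 → ψ = 0.2817
Converged at ψ = 0.2817.

ψ = 0.2817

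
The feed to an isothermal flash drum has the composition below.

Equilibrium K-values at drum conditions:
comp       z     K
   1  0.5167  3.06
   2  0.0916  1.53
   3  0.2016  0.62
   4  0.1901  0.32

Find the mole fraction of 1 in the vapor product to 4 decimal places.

Newton–Raphson from ψ = 0.6:
  ψ = 0.6000: g = 0.19527, g' = -0.7530 → ψ = 0.8593
  ψ = 0.8593: g = -0.00715, g' = -0.8708 → ψ = 0.8511
Converged at ψ = 0.8511.
Compositions from xᵢ = zᵢ/(1+ψ(Kᵢ−1)), yᵢ = Kᵢxᵢ:
  1: x = 0.1877, y = 0.5743
  2: x = 0.0631, y = 0.0966
  3: x = 0.2980, y = 0.1847
  4: x = 0.4512, y = 0.1444

y_1 = 0.5743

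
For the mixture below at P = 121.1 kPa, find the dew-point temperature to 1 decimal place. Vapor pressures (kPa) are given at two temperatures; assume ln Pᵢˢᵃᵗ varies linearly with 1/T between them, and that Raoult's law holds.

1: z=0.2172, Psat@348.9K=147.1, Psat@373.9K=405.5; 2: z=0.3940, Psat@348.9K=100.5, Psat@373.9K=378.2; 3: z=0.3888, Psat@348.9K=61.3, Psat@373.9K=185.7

T = 356.1 K

Dew-point temperature: Σzᵢ·P/Pᵢˢᵃᵗ(T) = 1. Interpolate ln Pᵢˢᵃᵗ = aᵢ + bᵢ/T.
  T = 348.9 K: ΣzᵢP/Pᵢˢᵃᵗ = 1.4217
  T = 373.9 K: ΣzᵢP/Pᵢˢᵃᵗ = 0.4446
  T = 361.4 K: ΣzᵢP/Pᵢˢᵃᵗ = 0.7779
  T = 355.1 K: ΣzᵢP/Pᵢˢᵃᵗ = 1.0482
  T = 358.2 K: ΣzᵢP/Pᵢˢᵃᵗ = 0.9039
  T = 356.6 K: ΣzᵢP/Pᵢˢᵃᵗ = 0.9753
Interpolating between 355.1 K and 356.6 K gives T ≈ 356.1 K.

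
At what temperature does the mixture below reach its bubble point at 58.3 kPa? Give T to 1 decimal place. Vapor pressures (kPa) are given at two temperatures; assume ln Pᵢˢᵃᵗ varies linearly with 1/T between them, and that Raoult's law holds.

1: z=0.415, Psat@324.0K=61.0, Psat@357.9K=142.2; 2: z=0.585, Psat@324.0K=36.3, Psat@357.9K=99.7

T = 331.7 K

Bubble-point temperature: ΣzᵢPᵢˢᵃᵗ(T) = P. Interpolate ln Pᵢˢᵃᵗ = aᵢ + bᵢ/T.
  T = 324.0 K: ΣzᵢPᵢˢᵃᵗ = 46.55 kPa
  T = 357.9 K: ΣzᵢPᵢˢᵃᵗ = 117.34 kPa
  T = 340.9 K: ΣzᵢPᵢˢᵃᵗ = 75.46 kPa
  T = 332.4 K: ΣzᵢPᵢˢᵃᵗ = 59.53 kPa
  T = 328.2 K: ΣzᵢPᵢˢᵃᵗ = 52.72 kPa
  T = 330.3 K: ΣzᵢPᵢˢᵃᵗ = 56.05 kPa
Interpolating between 330.3 K and 332.4 K gives T ≈ 331.7 K.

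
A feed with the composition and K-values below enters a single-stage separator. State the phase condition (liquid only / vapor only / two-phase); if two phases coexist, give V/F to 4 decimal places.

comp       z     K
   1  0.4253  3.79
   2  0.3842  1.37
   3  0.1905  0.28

two-phase, V/F = 0.9470

ΣzᵢKᵢ = 2.1916; Σzᵢ/Kᵢ = 1.0730.
Both exceed 1, so a two-phase solution exists.
Rachford–Rice: g(ψ) = Σ zᵢ(Kᵢ−1)/(1+ψ(Kᵢ−1)) = 0.
Newton–Raphson from ψ = 0.5:
  ψ = 0.5000: g = 0.40109, g' = -0.8557 → ψ = 0.9687
  ψ = 0.9687: g = -0.02828, g' = -1.3490 → ψ = 0.9478
  ψ = 0.9478: g = -0.00099, g' = -1.2571 → ψ = 0.9470
Converged at ψ = 0.9470.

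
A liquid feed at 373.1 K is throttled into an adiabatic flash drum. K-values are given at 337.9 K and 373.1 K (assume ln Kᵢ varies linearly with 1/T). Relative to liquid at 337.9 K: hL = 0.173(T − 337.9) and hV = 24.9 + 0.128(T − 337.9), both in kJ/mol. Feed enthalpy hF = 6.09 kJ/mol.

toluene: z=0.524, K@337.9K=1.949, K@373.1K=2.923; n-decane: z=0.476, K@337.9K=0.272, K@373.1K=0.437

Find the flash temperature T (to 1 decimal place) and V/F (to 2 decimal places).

T = 339.0 K, V/F = 0.24

Adiabatic flash: solve Rachford–Rice at each trial T, then check hF = ψ·hV(T) + (1−ψ)·hL(T).
  T = 337.9 K: K = (1.949, 0.272), RR gives ψ = 0.218, H_out = 5.433 kJ/mol
  T = 373.1 K: K = (2.923, 0.437), RR gives ψ = 0.683, H_out = 22.019 kJ/mol
  T = 355.5 K: K = (2.411, 0.349), RR gives ψ = 0.467, H_out = 14.311 kJ/mol
  T = 346.7 K: K = (2.174, 0.309), RR gives ψ = 0.353, H_out = 10.165 kJ/mol
  T = 342.3 K: K = (2.060, 0.290), RR gives ψ = 0.289, H_out = 7.900 kJ/mol
  T = 340.1 K: K = (2.004, 0.281), RR gives ψ = 0.255, H_out = 6.696 kJ/mol
Linear interpolation between T = 337.9 (H_out = 5.433) and T = 340.1 (H_out = 6.696) on hF = 6.09 gives T ≈ 339.0 K, at which ψ = 0.24.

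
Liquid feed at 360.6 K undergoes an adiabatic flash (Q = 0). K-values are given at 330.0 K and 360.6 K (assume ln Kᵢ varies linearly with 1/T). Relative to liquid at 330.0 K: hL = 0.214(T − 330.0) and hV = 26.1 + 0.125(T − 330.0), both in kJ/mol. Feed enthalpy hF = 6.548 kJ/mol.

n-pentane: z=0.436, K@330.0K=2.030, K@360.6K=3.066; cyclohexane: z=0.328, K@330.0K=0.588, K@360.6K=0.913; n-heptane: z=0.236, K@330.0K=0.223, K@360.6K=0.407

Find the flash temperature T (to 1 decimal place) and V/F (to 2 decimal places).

T = 331.2 K, V/F = 0.24

Adiabatic flash: solve Rachford–Rice at each trial T, then check hF = ψ·hV(T) + (1−ψ)·hL(T).
  T = 330.0 K: K = (2.030, 0.588, 0.223), RR gives ψ = 0.214, H_out = 5.578 kJ/mol
  T = 360.6 K: K = (3.066, 0.913, 0.407), RR gives ψ = 0.873, H_out = 26.966 kJ/mol
  T = 345.3 K: K = (2.518, 0.740, 0.305), RR gives ψ = 0.543, H_out = 16.713 kJ/mol
  T = 337.6 K: K = (2.265, 0.661, 0.262), RR gives ψ = 0.384, H_out = 11.389 kJ/mol
  T = 333.8 K: K = (2.145, 0.624, 0.242), RR gives ψ = 0.302, H_out = 8.582 kJ/mol
  T = 331.9 K: K = (2.087, 0.606, 0.232), RR gives ψ = 0.258, H_out = 7.109 kJ/mol
Linear interpolation between T = 330.0 (H_out = 5.578) and T = 331.9 (H_out = 7.109) on hF = 6.548 gives T ≈ 331.2 K, at which ψ = 0.24.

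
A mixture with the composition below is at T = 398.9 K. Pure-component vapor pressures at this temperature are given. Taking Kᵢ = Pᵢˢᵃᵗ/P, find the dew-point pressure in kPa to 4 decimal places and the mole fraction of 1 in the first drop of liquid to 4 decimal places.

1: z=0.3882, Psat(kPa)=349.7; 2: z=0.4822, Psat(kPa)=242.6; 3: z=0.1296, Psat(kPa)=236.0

Pdew = 274.2069 kPa, x_1 = 0.3044

At the dew point ψ → 1, so Σzᵢ/Kᵢ = 1 with Kᵢ = Pᵢˢᵃᵗ/P ⇒ 1/P = Σzᵢ/Pᵢˢᵃᵗ.
1/P = 0.3882/349.7 + 0.4822/242.6 + 0.1296/236.0 = 0.0036469 ⇒ P = 274.2069 kPa
xᵢ = zᵢP/Pᵢˢᵃᵗ ⇒ x_1 = 0.3882·274.2069/349.7 = 0.3044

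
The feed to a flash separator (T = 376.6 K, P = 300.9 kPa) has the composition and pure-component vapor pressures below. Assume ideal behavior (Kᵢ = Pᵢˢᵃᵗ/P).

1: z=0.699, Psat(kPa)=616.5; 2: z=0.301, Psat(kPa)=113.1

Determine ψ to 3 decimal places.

Raoult's law: Kᵢ = Pᵢˢᵃᵗ/P = Pᵢˢᵃᵗ/300.9.
  K_1 = 616.5/300.9 = 2.04885, K_2 = 113.1/300.9 = 0.37587
Material balance + equilibrium reduce to Σ zᵢ(Kᵢ−1)/(1+ψ(Kᵢ−1)) = 0.
g(0) = ΣzᵢKᵢ − 1 = 0.545 and g(1) = 1 − Σzᵢ/Kᵢ = -0.142, so a root lies in (0, 1).
Newton–Raphson from ψ = 0.66:
  ψ = 0.660: g = 0.1138, g' = -0.608 → ψ = 0.847
  ψ = 0.847: g = -0.0105, g' = -0.744 → ψ = 0.833
Converged at ψ = 0.833.

ψ = 0.833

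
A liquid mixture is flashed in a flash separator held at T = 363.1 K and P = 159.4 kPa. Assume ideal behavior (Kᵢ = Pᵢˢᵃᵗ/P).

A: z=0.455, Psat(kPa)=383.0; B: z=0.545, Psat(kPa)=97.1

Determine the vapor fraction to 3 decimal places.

Raoult's law: Kᵢ = Pᵢˢᵃᵗ/P = Pᵢˢᵃᵗ/159.4.
  K_A = 383.0/159.4 = 2.40276, K_B = 97.1/159.4 = 0.60916
Rachford–Rice: g(ψ) = Σ zᵢ(Kᵢ−1)/(1+ψ(Kᵢ−1)) = 0.
Check two-phase: ΣzᵢKᵢ = 1.425 > 1 and Σzᵢ/Kᵢ = 1.084 > 1, so g(0) = 0.425 > 0 and g(1) = -0.084 < 0.
Binary case is linear: z₁(K₁−1)(1+ψ(K₂−1)) + z₂(K₂−1)(1+ψ(K₁−1)) = 0
⇒ ψ = [z₁(K₁−1)+z₂(K₂−1)] / [−(K₁−1)(K₂−1)] = 0.4252/0.5483 = 0.776

ψ = 0.776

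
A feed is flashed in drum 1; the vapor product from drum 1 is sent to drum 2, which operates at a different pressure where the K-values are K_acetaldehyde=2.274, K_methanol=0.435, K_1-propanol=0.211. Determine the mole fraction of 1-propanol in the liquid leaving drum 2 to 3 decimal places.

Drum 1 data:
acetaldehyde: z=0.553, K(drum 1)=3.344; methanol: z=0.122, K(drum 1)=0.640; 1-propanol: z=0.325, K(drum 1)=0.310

x_1-propanol (drum 2) = 0.459

Drum 1:
Rachford–Rice: g(ψ₁) = Σ zᵢ(Kᵢ−1)/(1+ψ₁(Kᵢ−1)) = 0.
g(0) = ΣzᵢKᵢ − 1 = 1.028 and g(1) = 1 − Σzᵢ/Kᵢ = -0.404, so a root lies in (0, 1).
Newton–Raphson from ψ₁ = 0.5:
  ψ₁ = 0.500: g = 0.2009, g' = -1.028 → ψ₁ = 0.695
  ψ₁ = 0.695: g = 0.0032, g' = -1.039 → ψ₁ = 0.698
Converged at ψ₁ = 0.698.
Drum-1 compositions:
  acetaldehyde: x = 0.210, y = 0.701
  methanol: x = 0.163, y = 0.104
  1-propanol: x = 0.627, y = 0.194
Drum-2 feed = drum-1 vapor: z₂ = (0.7012, 0.1043, 0.1945).
Drum 2:
Newton iteration, ψ₂⁰ = 0.68:
  ψ₂ = 0.680: g = 0.0519, g' = -0.978 → ψ₂ = 0.733
  ψ₂ = 0.733: g = -0.0026, g' = -1.082 → ψ₂ = 0.731
Converged at ψ₂ = 0.731.
  acetaldehyde: x = 0.363, y = 0.826
  methanol: x = 0.178, y = 0.077
  1-propanol: x = 0.459, y = 0.097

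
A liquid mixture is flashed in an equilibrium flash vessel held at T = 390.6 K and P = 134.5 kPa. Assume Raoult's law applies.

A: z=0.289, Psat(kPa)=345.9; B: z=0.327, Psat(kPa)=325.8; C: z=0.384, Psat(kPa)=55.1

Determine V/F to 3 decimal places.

Raoult's law: Kᵢ = Pᵢˢᵃᵗ/P = Pᵢˢᵃᵗ/134.5.
  K_A = 345.9/134.5 = 2.57175, K_B = 325.8/134.5 = 2.42230, K_C = 55.1/134.5 = 0.40967
Material balance + equilibrium reduce to Σ zᵢ(Kᵢ−1)/(1+V/F(Kᵢ−1)) = 0.
Feasibility: ΣzᵢKᵢ = 1.693, Σzᵢ/Kᵢ = 1.185 — both > 1, two phases present.
Newton–Raphson from V/F = 0.5:
  V/F = 0.500: g = 0.2045, g' = -0.719 → V/F = 0.784
  V/F = 0.784: g = 0.0011, g' = -0.755 → V/F = 0.786
Converged at V/F = 0.786.

V/F = 0.786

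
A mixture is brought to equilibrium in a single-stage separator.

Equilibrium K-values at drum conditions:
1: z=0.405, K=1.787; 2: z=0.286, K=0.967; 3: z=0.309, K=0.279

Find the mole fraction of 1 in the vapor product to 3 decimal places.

y_1 = 0.620

Material balance + equilibrium reduce to Σ zᵢ(Kᵢ−1)/(1+V/F(Kᵢ−1)) = 0.
Feasibility: ΣzᵢKᵢ = 1.087, Σzᵢ/Kᵢ = 1.630 — both > 1, two phases present.
Iterate (Newton) starting at V/F = 0.32:
  V/F = 0.320: g = -0.0445, g' = -0.432 → V/F = 0.217
  V/F = 0.217: g = -0.0013, g' = -0.409 → V/F = 0.214
Converged at V/F = 0.214.
Compositions from xᵢ = zᵢ/(1+V/F(Kᵢ−1)), yᵢ = Kᵢxᵢ:
  1: x = 0.347, y = 0.620
  2: x = 0.288, y = 0.279
  3: x = 0.365, y = 0.102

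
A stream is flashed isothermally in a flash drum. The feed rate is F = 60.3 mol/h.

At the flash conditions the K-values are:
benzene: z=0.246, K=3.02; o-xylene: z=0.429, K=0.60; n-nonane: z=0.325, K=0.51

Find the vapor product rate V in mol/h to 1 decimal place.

Newton–Raphson from ψ = 0.5:
  ψ = 0.500: g = -0.1782, g' = -0.493 → ψ = 0.138
  ψ = 0.138: g = 0.0360, g' = -0.780 → ψ = 0.184
  ψ = 0.184: g = 0.0017, g' = -0.707 → ψ = 0.187
Converged at ψ = 0.187.
Then V = ψ·F = 0.1868·60.3 = 11.3 mol/h and L = F − V = 49.0 mol/h.

V = 11.3 mol/h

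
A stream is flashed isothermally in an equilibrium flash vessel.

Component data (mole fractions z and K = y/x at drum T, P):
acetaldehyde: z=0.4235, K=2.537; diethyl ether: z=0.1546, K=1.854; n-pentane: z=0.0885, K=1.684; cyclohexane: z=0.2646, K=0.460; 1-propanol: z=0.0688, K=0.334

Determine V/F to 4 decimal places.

Material balance + equilibrium reduce to Σ zᵢ(Kᵢ−1)/(1+V/F(Kᵢ−1)) = 0.
g(0) = ΣzᵢKᵢ − 1 = 0.6548 and g(1) = 1 − Σzᵢ/Kᵢ = -0.0841, so a root lies in (0, 1).
Iterate (Newton) starting at V/F = 0.5:
  V/F = 0.5000: g = 0.24126, g' = -0.6116 → V/F = 0.8945
  V/F = 0.8945: g = -0.00321, g' = -0.7050 → V/F = 0.8899
Converged at V/F = 0.8899.

V/F = 0.8899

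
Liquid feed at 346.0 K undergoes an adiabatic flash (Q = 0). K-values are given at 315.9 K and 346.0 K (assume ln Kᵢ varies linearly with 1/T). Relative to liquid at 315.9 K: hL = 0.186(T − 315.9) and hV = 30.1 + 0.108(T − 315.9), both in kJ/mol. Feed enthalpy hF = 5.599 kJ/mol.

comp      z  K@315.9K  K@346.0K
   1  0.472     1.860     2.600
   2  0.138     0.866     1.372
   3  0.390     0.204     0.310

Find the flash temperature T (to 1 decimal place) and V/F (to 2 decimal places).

T = 318.1 K, V/F = 0.17

Adiabatic flash: solve Rachford–Rice at each trial T, then check hF = ψ·hV(T) + (1−ψ)·hL(T).
  T = 315.9 K: K = (1.860, 0.866, 0.204), RR gives ψ = 0.130, H_out = 3.913 kJ/mol
  T = 346.0 K: K = (2.600, 1.372, 0.310), RR gives ψ = 0.563, H_out = 21.214 kJ/mol
  T = 330.9 K: K = (2.215, 1.101, 0.254), RR gives ψ = 0.379, H_out = 13.759 kJ/mol
  T = 323.4 K: K = (2.034, 0.979, 0.228), RR gives ψ = 0.267, H_out = 9.287 kJ/mol
  T = 319.6 K: K = (1.945, 0.921, 0.216), RR gives ψ = 0.202, H_out = 6.704 kJ/mol
  T = 317.8 K: K = (1.903, 0.894, 0.210), RR gives ψ = 0.168, H_out = 5.385 kJ/mol
Linear interpolation between T = 317.8 (H_out = 5.385) and T = 319.6 (H_out = 6.704) on hF = 5.599 gives T ≈ 318.1 K, at which ψ = 0.17.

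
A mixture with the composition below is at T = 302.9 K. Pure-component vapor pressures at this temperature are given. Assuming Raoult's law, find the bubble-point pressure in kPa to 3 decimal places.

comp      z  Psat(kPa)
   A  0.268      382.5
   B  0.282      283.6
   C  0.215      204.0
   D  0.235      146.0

At the bubble point ψ → 0, so ΣzᵢKᵢ = 1 with Kᵢ = Pᵢˢᵃᵗ/P ⇒ P = ΣzᵢPᵢˢᵃᵗ.
P = 0.268·382.5 + 0.282·283.6 + 0.215·204.0 + 0.235·146.0 = 260.655 kPa

Pbub = 260.655 kPa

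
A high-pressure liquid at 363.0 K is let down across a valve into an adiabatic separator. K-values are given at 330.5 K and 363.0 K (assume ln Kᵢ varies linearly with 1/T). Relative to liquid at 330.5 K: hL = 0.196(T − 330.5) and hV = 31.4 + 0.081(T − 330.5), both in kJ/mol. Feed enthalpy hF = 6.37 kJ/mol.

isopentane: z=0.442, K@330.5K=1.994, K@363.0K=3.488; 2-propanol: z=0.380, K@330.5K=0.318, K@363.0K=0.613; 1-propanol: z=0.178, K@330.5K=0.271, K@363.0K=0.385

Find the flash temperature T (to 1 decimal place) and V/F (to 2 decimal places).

Adiabatic flash: solve Rachford–Rice at each trial T, then check hF = ψ·hV(T) + (1−ψ)·hL(T).
  T = 330.5 K: K = (1.994, 0.318, 0.271), RR gives ψ = 0.073, H_out = 2.284 kJ/mol
  T = 363.0 K: K = (3.488, 0.613, 0.385), RR gives ψ = 0.711, H_out = 26.027 kJ/mol
  T = 346.8 K: K = (2.674, 0.449, 0.326), RR gives ψ = 0.413, H_out = 15.390 kJ/mol
  T = 338.6 K: K = (2.315, 0.379, 0.298), RR gives ψ = 0.258, H_out = 9.463 kJ/mol
  T = 334.6 K: K = (2.153, 0.348, 0.284), RR gives ψ = 0.173, H_out = 6.156 kJ/mol
  T = 336.6 K: K = (2.233, 0.363, 0.291), RR gives ψ = 0.217, H_out = 7.857 kJ/mol
  T = 335.6 K: K = (2.193, 0.355, 0.288), RR gives ψ = 0.195, H_out = 7.019 kJ/mol
Linear interpolation between T = 334.6 (H_out = 6.156) and T = 335.6 (H_out = 7.019) on hF = 6.37 gives T ≈ 334.8 K, at which ψ = 0.18.

T = 334.8 K, V/F = 0.18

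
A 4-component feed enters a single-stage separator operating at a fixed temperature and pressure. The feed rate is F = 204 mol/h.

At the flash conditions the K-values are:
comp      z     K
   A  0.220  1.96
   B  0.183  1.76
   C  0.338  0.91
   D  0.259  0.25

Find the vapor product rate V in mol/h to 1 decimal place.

Rachford–Rice: g(ψ) = Σ zᵢ(Kᵢ−1)/(1+ψ(Kᵢ−1)) = 0.
g(0) = ΣzᵢKᵢ − 1 = 0.126 and g(1) = 1 − Σzᵢ/Kᵢ = -0.624, so a root lies in (0, 1).
Newton iteration, ψ⁰ = 0.5:
  ψ = 0.500: g = -0.0992, g' = -0.524 → ψ = 0.311
  ψ = 0.311: g = -0.0094, g' = -0.440 → ψ = 0.289
Converged at ψ = 0.289.
Then V = ψ·F = 0.2893·204 = 59.0 mol/h and L = F − V = 145.0 mol/h.

V = 59.0 mol/h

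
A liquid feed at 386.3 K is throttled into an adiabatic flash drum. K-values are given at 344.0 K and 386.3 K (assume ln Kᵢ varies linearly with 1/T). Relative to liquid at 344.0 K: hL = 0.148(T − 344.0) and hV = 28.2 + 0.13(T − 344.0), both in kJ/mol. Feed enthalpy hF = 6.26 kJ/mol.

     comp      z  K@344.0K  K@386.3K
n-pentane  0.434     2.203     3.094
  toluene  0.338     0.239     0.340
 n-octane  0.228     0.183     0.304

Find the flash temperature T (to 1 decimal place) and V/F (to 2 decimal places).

Adiabatic flash: solve Rachford–Rice at each trial T, then check hF = ψ·hV(T) + (1−ψ)·hL(T).
  T = 344.0 K: K = (2.203, 0.239, 0.183), RR gives ψ = 0.083, H_out = 2.350 kJ/mol
  T = 386.3 K: K = (3.094, 0.340, 0.304), RR gives ψ = 0.373, H_out = 16.495 kJ/mol
  T = 365.1 K: K = (2.636, 0.288, 0.239), RR gives ψ = 0.247, H_out = 9.992 kJ/mol
  T = 354.6 K: K = (2.417, 0.263, 0.210), RR gives ψ = 0.173, H_out = 6.411 kJ/mol
  T = 349.3 K: K = (2.309, 0.251, 0.196), RR gives ψ = 0.130, H_out = 4.451 kJ/mol
  T = 352.0 K: K = (2.364, 0.257, 0.203), RR gives ψ = 0.153, H_out = 5.465 kJ/mol
  T = 353.3 K: K = (2.390, 0.260, 0.207), RR gives ψ = 0.163, H_out = 5.942 kJ/mol
Linear interpolation between T = 353.3 (H_out = 5.942) and T = 354.6 (H_out = 6.411) on hF = 6.26 gives T ≈ 354.2 K, at which ψ = 0.17.

T = 354.2 K, V/F = 0.17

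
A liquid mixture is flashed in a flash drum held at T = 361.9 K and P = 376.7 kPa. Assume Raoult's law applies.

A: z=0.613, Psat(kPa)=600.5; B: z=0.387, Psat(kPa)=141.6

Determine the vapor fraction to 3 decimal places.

ψ = 0.331

Raoult's law: Kᵢ = Pᵢˢᵃᵗ/P = Pᵢˢᵃᵗ/376.7.
  K_A = 600.5/376.7 = 1.59411, K_B = 141.6/376.7 = 0.37590
Rachford–Rice: g(ψ) = Σ zᵢ(Kᵢ−1)/(1+ψ(Kᵢ−1)) = 0.
Check two-phase: ΣzᵢKᵢ = 1.123 > 1 and Σzᵢ/Kᵢ = 1.414 > 1, so g(0) = 0.123 > 0 and g(1) = -0.414 < 0.
Binary case is linear: z₁(K₁−1)(1+ψ(K₂−1)) + z₂(K₂−1)(1+ψ(K₁−1)) = 0
⇒ ψ = [z₁(K₁−1)+z₂(K₂−1)] / [−(K₁−1)(K₂−1)] = 0.1227/0.3708 = 0.331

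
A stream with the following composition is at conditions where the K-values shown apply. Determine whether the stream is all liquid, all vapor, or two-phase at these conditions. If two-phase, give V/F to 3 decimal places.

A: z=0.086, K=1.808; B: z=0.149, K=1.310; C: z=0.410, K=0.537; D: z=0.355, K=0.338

ΣzᵢKᵢ = 0.691; Σzᵢ/Kᵢ = 1.975.
Since ΣzᵢKᵢ < 1 the mixture is below its bubble point — single liquid phase.

all liquid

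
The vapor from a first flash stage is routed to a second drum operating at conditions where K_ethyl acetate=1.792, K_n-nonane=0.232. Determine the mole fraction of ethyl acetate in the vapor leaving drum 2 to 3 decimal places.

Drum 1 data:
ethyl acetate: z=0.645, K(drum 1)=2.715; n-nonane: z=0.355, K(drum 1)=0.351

Drum 1:
Let ψ₁ = V/F and solve Σ zᵢ(Kᵢ−1)/(1+ψ₁(Kᵢ−1)) = 0.
Check two-phase: ΣzᵢKᵢ = 1.876 > 1 and Σzᵢ/Kᵢ = 1.249 > 1, so g(0) = 0.876 > 0 and g(1) = -0.249 < 0.
Binary case is linear: z₁(K₁−1)(1+ψ₁(K₂−1)) + z₂(K₂−1)(1+ψ₁(K₁−1)) = 0
⇒ ψ₁ = [z₁(K₁−1)+z₂(K₂−1)] / [−(K₁−1)(K₂−1)] = 0.8758/1.1130 = 0.787
Drum-1 compositions:
  ethyl acetate: x = 0.275, y = 0.745
  n-nonane: x = 0.725, y = 0.255
Drum-2 feed = drum-1 vapor: z₂ = (0.7454, 0.2546).
Drum 2:
Rachford–Rice: g(ψ₂) = Σ zᵢ(Kᵢ−1)/(1+ψ₂(Kᵢ−1)) = 0.
g(0) = ΣzᵢKᵢ − 1 = 0.395 and g(1) = 1 − Σzᵢ/Kᵢ = -0.514, so a root lies in (0, 1).
Binary case is linear: z₁(K₁−1)(1+ψ₂(K₂−1)) + z₂(K₂−1)(1+ψ₂(K₁−1)) = 0
⇒ ψ₂ = [z₁(K₁−1)+z₂(K₂−1)] / [−(K₁−1)(K₂−1)] = 0.3948/0.6083 = 0.649
  ethyl acetate: x = 0.492, y = 0.882
  n-nonane: x = 0.508, y = 0.118

y_ethyl acetate (drum 2) = 0.882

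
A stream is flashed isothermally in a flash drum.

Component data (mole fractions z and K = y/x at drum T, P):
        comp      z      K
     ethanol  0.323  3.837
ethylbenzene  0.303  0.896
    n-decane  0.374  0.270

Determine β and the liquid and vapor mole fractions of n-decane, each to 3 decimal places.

β = 0.411, x_n-decane = 0.534, y_n-decane = 0.144

Material balance + equilibrium reduce to Σ zᵢ(Kᵢ−1)/(1+β(Kᵢ−1)) = 0.
Feasibility: ΣzᵢKᵢ = 1.612, Σzᵢ/Kᵢ = 1.808 — both > 1, two phases present.
Newton iteration, β⁰ = 0.42:
  β = 0.420: g = -0.0086, g' = -0.959 → β = 0.411
Converged at β = 0.411.
Compositions from xᵢ = zᵢ/(1+β(Kᵢ−1)), yᵢ = Kᵢxᵢ:
  ethanol: x = 0.149, y = 0.572
  ethylbenzene: x = 0.317, y = 0.284
  n-decane: x = 0.534, y = 0.144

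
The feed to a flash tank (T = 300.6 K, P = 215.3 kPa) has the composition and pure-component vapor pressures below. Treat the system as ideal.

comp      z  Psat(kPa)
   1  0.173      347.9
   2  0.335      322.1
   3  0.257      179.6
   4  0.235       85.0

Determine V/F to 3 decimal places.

Raoult's law: Kᵢ = Pᵢˢᵃᵗ/P = Pᵢˢᵃᵗ/215.3.
  K_1 = 347.9/215.3 = 1.61588, K_2 = 322.1/215.3 = 1.49605, K_3 = 179.6/215.3 = 0.83418, K_4 = 85.0/215.3 = 0.39480
Newton iteration, V/F⁰ = 0.5:
  V/F = 0.500: g = -0.0358, g' = -0.277 → V/F = 0.371
  V/F = 0.371: g = -0.0016, g' = -0.253 → V/F = 0.364
Converged at V/F = 0.364.

V/F = 0.364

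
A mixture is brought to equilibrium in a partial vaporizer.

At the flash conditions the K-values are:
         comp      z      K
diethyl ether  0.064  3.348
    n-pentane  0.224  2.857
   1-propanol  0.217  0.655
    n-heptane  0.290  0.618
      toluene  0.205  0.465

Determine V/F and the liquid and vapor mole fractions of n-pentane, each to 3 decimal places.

Rachford–Rice: g(V/F) = Σ zᵢ(Kᵢ−1)/(1+V/F(Kᵢ−1)) = 0.
g(0) = ΣzᵢKᵢ − 1 = 0.271 and g(1) = 1 − Σzᵢ/Kᵢ = -0.339, so a root lies in (0, 1).
Newton–Raphson from V/F = 0.53:
  V/F = 0.530: g = -0.1070, g' = -0.486 → V/F = 0.310
  V/F = 0.310: g = 0.0102, g' = -0.601 → V/F = 0.327
Converged at V/F = 0.327.
Compositions from xᵢ = zᵢ/(1+V/F(Kᵢ−1)), yᵢ = Kᵢxᵢ:
  diethyl ether: x = 0.036, y = 0.121
  n-pentane: x = 0.139, y = 0.398
  1-propanol: x = 0.245, y = 0.160
  n-heptane: x = 0.331, y = 0.205
  toluene: x = 0.248, y = 0.116

V/F = 0.327, x_n-pentane = 0.139, y_n-pentane = 0.398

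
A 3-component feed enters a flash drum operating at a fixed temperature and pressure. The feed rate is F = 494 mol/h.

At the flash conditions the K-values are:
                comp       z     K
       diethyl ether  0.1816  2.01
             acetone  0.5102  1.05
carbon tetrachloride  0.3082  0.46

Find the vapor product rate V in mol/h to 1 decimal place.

V = 81.1 mol/h

Material balance + equilibrium reduce to Σ zᵢ(Kᵢ−1)/(1+ψ(Kᵢ−1)) = 0.
Feasibility: ΣzᵢKᵢ = 1.0425, Σzᵢ/Kᵢ = 1.2463 — both > 1, two phases present.
Newton iteration, ψ⁰ = 0.5:
  ψ = 0.5000: g = -0.08122, g' = -0.2516 → ψ = 0.1772
  ψ = 0.1772: g = -0.00319, g' = -0.2444 → ψ = 0.1642
Converged at ψ = 0.1642.
Then V = ψ·F = 0.1642·494 = 81.1 mol/h and L = F − V = 412.9 mol/h.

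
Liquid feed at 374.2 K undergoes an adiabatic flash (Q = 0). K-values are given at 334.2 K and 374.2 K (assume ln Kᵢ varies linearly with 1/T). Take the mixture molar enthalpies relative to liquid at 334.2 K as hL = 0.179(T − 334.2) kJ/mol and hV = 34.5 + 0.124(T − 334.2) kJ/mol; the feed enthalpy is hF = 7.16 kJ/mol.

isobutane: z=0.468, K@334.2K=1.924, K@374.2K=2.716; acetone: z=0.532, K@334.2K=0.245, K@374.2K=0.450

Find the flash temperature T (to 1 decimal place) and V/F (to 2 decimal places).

T = 342.9 K, V/F = 0.16

Adiabatic flash: solve Rachford–Rice at each trial T, then check hF = ψ·hV(T) + (1−ψ)·hL(T).
  T = 334.2 K: K = (1.924, 0.245), RR gives ψ = 0.044, H_out = 1.522 kJ/mol
  T = 374.2 K: K = (2.716, 0.450), RR gives ψ = 0.541, H_out = 24.631 kJ/mol
  T = 354.2 K: K = (2.308, 0.338), RR gives ψ = 0.300, H_out = 13.603 kJ/mol
  T = 344.2 K: K = (2.113, 0.289), RR gives ψ = 0.180, H_out = 7.910 kJ/mol
  T = 339.2 K: K = (2.018, 0.266), RR gives ψ = 0.115, H_out = 4.838 kJ/mol
  T = 341.7 K: K = (2.065, 0.278), RR gives ψ = 0.148, H_out = 6.399 kJ/mol
  T = 342.9 K: K = (2.088, 0.283), RR gives ψ = 0.164, H_out = 7.130 kJ/mol
Linear interpolation between T = 342.9 (H_out = 7.130) and T = 344.2 (H_out = 7.910) on hF = 7.16 gives T ≈ 342.9 K, at which ψ = 0.16.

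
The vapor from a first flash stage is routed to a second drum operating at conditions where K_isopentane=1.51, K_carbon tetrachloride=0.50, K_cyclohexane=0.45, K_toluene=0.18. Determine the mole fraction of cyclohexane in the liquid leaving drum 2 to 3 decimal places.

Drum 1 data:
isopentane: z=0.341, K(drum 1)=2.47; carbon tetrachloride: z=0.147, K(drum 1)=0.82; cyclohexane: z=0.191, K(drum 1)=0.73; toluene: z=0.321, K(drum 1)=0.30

Drum 1:
Let ψ₁ = V/F and solve Σ zᵢ(Kᵢ−1)/(1+ψ₁(Kᵢ−1)) = 0.
g(0) = ΣzᵢKᵢ − 1 = 0.199 and g(1) = 1 − Σzᵢ/Kᵢ = -0.649, so a root lies in (0, 1).
Newton–Raphson from ψ₁ = 0.61:
  ψ₁ = 0.610: g = -0.2193, g' = -0.710 → ψ₁ = 0.301
  ψ₁ = 0.301: g = -0.0213, g' = -0.628 → ψ₁ = 0.267
Converged at ψ₁ = 0.267.
Drum-1 compositions:
  isopentane: x = 0.245, y = 0.605
  carbon tetrachloride: x = 0.154, y = 0.127
  cyclohexane: x = 0.206, y = 0.150
  toluene: x = 0.395, y = 0.118
Drum-2 feed = drum-1 vapor: z₂ = (0.6046, 0.1266, 0.1503, 0.1185).
Drum 2:
Rachford–Rice: g(ψ₂) = Σ zᵢ(Kᵢ−1)/(1+ψ₂(Kᵢ−1)) = 0.
Check two-phase: ΣzᵢKᵢ = 1.065 > 1 and Σzᵢ/Kᵢ = 1.646 > 1, so g(0) = 0.065 > 0 and g(1) = -0.646 < 0.
Iterate (Newton) starting at ψ₂ = 0.64:
  ψ₂ = 0.640: g = -0.1926, g' = -0.619 → ψ₂ = 0.329
  ψ₂ = 0.329: g = -0.0456, g' = -0.378 → ψ₂ = 0.208
  ψ₂ = 0.208: g = -0.0024, g' = -0.342 → ψ₂ = 0.201
Converged at ψ₂ = 0.201.
  isopentane: x = 0.548, y = 0.828
  carbon tetrachloride: x = 0.141, y = 0.070
  cyclohexane: x = 0.169, y = 0.076
  toluene: x = 0.142, y = 0.026

x_cyclohexane (drum 2) = 0.169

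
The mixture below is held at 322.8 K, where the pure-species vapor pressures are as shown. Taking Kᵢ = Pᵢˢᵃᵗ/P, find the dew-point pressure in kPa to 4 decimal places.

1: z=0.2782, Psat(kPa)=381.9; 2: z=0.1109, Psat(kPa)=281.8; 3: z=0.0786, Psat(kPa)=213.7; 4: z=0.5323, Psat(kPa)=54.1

Pdew = 88.2691 kPa

At the dew point ψ → 1, so Σzᵢ/Kᵢ = 1 with Kᵢ = Pᵢˢᵃᵗ/P ⇒ 1/P = Σzᵢ/Pᵢˢᵃᵗ.
1/P = 0.2782/381.9 + 0.1109/281.8 + 0.0786/213.7 + 0.5323/54.1 = 0.0113290 ⇒ P = 88.2691 kPa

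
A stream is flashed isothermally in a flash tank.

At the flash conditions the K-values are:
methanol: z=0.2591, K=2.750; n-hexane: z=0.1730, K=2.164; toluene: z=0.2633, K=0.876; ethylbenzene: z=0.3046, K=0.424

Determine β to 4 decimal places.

β = 0.6710

Let β = V/F and solve Σ zᵢ(Kᵢ−1)/(1+β(Kᵢ−1)) = 0.
Feasibility: ΣzᵢKᵢ = 1.4467, Σzᵢ/Kᵢ = 1.1931 — both > 1, two phases present.
Iterate (Newton) starting at β = 0.5:
  β = 0.5000: g = 0.08789, g' = -0.5233 → β = 0.6680
  β = 0.6680: g = 0.00159, g' = -0.5146 → β = 0.6710
Converged at β = 0.6710.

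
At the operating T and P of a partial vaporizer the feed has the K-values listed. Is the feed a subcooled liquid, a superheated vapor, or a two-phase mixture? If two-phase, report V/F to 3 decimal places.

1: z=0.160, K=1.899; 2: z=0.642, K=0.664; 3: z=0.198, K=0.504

ΣzᵢKᵢ = 0.830; Σzᵢ/Kᵢ = 1.444.
Since ΣzᵢKᵢ < 1 the mixture is below its bubble point — single liquid phase.

subcooled liquid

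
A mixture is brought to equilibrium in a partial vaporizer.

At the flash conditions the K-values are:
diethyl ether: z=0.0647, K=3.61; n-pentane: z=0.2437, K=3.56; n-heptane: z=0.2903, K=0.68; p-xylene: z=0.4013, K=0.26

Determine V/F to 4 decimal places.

Newton iteration, V/F⁰ = 0.31:
  V/F = 0.3100: g = -0.04732, g' = -1.0378 → V/F = 0.2644
  V/F = 0.2644: g = 0.00127, g' = -1.0974 → V/F = 0.2656
Converged at V/F = 0.2656.

V/F = 0.2656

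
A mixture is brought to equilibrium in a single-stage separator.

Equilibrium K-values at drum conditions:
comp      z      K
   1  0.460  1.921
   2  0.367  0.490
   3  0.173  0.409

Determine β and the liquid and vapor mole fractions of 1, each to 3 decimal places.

β = 0.271, x_1 = 0.368, y_1 = 0.707

Let β = V/F and solve Σ zᵢ(Kᵢ−1)/(1+β(Kᵢ−1)) = 0.
Feasibility: ΣzᵢKᵢ = 1.134, Σzᵢ/Kᵢ = 1.411 — both > 1, two phases present.
Newton–Raphson from β = 0.48:
  β = 0.480: g = -0.0968, g' = -0.473 → β = 0.275
  β = 0.275: g = -0.0019, g' = -0.464 → β = 0.271
Converged at β = 0.271.
Compositions from xᵢ = zᵢ/(1+β(Kᵢ−1)), yᵢ = Kᵢxᵢ:
  1: x = 0.368, y = 0.707
  2: x = 0.426, y = 0.209
  3: x = 0.206, y = 0.084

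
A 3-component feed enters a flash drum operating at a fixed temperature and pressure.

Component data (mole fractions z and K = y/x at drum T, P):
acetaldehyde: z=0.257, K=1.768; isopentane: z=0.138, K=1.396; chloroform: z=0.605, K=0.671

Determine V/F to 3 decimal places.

V/F = 0.242

Material balance + equilibrium reduce to Σ zᵢ(Kᵢ−1)/(1+V/F(Kᵢ−1)) = 0.
g(0) = ΣzᵢKᵢ − 1 = 0.053 and g(1) = 1 − Σzᵢ/Kᵢ = -0.146, so a root lies in (0, 1).
Iterate (Newton) starting at V/F = 0.42:
  V/F = 0.420: g = -0.0349, g' = -0.191 → V/F = 0.237
  V/F = 0.237: g = 0.0010, g' = -0.204 → V/F = 0.242
Converged at V/F = 0.242.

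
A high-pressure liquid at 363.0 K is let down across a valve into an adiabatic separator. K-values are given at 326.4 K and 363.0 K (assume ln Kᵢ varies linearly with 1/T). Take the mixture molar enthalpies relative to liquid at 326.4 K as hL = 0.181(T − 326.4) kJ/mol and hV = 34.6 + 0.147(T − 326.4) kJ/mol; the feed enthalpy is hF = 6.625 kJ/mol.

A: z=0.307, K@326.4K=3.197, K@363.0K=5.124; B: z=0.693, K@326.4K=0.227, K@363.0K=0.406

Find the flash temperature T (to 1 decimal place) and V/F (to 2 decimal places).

Adiabatic flash: solve Rachford–Rice at each trial T, then check hF = ψ·hV(T) + (1−ψ)·hL(T).
  T = 326.4 K: K = (3.197, 0.227), RR gives ψ = 0.082, H_out = 2.828 kJ/mol
  T = 363.0 K: K = (5.124, 0.406), RR gives ψ = 0.349, H_out = 18.259 kJ/mol
  T = 344.7 K: K = (4.098, 0.308), RR gives ψ = 0.220, H_out = 10.793 kJ/mol
  T = 335.5 K: K = (3.630, 0.265), RR gives ψ = 0.154, H_out = 6.941 kJ/mol
  T = 330.9 K: K = (3.407, 0.246), RR gives ψ = 0.119, H_out = 4.913 kJ/mol
  T = 333.2 K: K = (3.517, 0.255), RR gives ψ = 0.137, H_out = 5.939 kJ/mol
Linear interpolation between T = 333.2 (H_out = 5.939) and T = 335.5 (H_out = 6.941) on hF = 6.625 gives T ≈ 334.8 K, at which ψ = 0.15.

T = 334.8 K, V/F = 0.15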